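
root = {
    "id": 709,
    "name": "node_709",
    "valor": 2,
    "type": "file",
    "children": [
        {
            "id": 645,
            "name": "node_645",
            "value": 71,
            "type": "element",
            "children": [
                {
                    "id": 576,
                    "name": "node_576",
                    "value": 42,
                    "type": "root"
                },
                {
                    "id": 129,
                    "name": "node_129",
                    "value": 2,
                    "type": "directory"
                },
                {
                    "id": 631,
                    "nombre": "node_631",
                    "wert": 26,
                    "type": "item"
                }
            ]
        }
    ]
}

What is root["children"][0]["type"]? "element"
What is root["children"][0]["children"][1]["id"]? 129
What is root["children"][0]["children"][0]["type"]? "root"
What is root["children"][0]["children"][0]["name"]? "node_576"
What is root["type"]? "file"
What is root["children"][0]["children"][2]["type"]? "item"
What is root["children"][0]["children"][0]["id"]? 576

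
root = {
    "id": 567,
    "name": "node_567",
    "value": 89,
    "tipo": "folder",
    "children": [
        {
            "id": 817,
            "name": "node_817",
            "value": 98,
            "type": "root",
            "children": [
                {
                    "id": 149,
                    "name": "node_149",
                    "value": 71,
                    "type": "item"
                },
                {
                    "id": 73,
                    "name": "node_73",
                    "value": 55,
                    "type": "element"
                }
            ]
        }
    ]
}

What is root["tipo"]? "folder"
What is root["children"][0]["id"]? 817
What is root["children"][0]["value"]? 98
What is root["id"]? 567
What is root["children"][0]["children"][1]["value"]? 55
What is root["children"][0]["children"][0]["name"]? "node_149"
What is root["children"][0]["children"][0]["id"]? 149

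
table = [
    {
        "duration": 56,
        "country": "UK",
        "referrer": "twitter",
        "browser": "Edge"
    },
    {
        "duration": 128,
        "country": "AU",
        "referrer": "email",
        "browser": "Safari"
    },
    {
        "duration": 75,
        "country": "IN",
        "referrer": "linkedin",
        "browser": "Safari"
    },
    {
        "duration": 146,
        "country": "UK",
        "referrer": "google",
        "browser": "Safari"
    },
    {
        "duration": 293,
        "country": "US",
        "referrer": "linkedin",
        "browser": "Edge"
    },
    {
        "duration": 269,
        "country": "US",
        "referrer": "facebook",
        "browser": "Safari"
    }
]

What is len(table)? 6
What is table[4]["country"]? "US"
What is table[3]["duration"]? 146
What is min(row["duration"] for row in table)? 56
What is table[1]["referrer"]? "email"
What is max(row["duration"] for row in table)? 293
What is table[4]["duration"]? 293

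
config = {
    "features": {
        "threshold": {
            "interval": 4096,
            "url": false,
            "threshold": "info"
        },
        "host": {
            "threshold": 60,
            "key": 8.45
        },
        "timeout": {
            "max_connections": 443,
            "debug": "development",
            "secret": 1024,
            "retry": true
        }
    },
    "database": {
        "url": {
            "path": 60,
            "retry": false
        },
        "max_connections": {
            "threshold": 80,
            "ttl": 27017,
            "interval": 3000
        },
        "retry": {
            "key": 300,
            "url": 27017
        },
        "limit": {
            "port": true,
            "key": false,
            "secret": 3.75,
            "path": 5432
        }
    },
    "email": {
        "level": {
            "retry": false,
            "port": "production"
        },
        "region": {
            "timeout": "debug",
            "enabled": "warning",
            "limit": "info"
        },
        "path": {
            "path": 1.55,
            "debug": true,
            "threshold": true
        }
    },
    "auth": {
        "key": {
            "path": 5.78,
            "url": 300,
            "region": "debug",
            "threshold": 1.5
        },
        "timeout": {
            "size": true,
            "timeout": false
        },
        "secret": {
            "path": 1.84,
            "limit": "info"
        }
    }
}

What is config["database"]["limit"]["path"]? 5432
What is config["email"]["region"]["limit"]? "info"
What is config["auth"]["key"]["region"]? "debug"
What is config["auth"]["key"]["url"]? 300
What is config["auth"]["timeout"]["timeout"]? False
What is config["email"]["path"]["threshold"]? True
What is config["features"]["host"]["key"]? 8.45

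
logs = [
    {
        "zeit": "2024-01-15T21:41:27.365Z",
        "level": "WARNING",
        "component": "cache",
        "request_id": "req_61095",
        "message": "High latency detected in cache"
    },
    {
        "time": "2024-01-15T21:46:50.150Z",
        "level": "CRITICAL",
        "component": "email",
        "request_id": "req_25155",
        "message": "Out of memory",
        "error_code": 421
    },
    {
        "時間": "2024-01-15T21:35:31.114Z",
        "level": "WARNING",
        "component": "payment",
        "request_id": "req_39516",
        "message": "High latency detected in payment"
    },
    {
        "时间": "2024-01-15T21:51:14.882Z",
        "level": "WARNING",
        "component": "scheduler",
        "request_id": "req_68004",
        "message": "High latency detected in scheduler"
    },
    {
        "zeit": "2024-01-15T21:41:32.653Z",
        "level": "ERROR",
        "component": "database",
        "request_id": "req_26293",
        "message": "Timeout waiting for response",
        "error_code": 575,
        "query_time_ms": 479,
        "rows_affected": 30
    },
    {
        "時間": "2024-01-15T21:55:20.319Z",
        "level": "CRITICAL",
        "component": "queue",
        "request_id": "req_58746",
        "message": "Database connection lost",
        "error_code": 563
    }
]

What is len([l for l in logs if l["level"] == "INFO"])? 0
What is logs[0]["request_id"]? "req_61095"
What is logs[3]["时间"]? "2024-01-15T21:51:14.882Z"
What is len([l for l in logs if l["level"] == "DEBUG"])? 0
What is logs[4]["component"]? "database"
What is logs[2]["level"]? "WARNING"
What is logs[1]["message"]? "Out of memory"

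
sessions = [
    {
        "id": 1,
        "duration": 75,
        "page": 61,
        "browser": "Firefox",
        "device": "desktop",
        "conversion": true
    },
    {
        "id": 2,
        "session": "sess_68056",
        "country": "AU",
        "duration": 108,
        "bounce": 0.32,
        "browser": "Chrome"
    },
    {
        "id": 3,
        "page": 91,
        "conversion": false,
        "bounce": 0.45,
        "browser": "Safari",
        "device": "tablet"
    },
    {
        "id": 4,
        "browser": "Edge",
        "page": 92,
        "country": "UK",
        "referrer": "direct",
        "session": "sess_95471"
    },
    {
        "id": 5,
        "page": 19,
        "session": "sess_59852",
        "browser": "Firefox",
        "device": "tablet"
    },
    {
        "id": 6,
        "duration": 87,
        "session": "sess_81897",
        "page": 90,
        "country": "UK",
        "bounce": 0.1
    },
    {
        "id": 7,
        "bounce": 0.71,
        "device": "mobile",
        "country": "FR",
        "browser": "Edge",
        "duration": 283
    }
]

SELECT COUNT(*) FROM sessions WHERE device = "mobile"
1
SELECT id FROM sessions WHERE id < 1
[]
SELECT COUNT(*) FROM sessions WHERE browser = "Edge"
2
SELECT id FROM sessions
[1, 2, 3, 4, 5, 6, 7]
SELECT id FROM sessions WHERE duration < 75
[]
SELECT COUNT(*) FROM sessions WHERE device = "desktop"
1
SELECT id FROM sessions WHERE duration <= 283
[1, 2, 6, 7]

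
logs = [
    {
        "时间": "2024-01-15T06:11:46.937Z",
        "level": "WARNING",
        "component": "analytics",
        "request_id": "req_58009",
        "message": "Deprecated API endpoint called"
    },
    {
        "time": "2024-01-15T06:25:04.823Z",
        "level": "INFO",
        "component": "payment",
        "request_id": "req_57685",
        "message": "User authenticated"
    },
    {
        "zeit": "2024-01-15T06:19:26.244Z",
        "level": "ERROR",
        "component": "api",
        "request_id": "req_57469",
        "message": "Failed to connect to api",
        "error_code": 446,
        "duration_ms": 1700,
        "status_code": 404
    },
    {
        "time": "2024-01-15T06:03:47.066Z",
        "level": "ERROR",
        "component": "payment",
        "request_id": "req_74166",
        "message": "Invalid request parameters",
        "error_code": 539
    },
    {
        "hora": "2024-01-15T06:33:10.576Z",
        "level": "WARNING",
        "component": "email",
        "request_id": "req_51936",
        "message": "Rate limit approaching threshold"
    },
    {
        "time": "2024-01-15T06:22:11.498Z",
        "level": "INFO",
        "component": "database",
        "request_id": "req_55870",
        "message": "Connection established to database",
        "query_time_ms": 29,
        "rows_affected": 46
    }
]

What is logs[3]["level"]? "ERROR"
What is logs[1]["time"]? "2024-01-15T06:25:04.823Z"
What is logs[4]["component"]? "email"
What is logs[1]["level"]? "INFO"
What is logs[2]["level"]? "ERROR"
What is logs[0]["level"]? "WARNING"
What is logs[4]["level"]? "WARNING"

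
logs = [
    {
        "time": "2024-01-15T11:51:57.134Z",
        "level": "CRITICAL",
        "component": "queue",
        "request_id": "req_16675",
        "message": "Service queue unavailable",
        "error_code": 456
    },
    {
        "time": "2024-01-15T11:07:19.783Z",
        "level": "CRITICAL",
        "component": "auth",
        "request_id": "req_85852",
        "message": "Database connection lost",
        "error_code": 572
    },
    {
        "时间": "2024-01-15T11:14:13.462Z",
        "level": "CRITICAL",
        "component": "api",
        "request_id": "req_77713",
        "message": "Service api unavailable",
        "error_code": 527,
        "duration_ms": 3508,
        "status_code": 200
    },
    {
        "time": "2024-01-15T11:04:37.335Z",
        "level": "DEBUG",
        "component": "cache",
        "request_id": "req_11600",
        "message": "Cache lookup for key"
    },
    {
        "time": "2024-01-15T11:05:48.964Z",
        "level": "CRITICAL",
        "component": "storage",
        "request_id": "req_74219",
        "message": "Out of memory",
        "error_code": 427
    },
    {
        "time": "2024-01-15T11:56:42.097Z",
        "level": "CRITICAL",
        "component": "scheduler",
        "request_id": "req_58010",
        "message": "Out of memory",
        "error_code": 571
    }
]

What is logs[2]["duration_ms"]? 3508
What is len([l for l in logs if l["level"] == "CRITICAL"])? 5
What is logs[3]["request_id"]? "req_11600"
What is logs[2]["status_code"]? 200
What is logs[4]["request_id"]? "req_74219"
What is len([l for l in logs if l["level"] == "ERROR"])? 0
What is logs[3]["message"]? "Cache lookup for key"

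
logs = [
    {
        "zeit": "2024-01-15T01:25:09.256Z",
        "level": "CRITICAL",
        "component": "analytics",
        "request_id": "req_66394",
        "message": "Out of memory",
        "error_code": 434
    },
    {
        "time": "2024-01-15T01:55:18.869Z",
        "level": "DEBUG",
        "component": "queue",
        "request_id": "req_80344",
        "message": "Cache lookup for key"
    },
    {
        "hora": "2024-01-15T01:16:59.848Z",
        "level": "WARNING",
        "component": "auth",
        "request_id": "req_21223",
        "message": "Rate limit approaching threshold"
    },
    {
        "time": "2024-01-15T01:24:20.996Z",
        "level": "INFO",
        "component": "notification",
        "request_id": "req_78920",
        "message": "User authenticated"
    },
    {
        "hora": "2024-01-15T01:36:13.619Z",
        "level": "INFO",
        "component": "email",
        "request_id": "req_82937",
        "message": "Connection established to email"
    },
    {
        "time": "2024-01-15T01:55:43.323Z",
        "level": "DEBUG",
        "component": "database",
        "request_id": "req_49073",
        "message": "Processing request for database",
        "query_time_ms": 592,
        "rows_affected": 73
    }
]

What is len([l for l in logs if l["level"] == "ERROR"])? 0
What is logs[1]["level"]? "DEBUG"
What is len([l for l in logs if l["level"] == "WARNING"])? 1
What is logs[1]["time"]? "2024-01-15T01:55:18.869Z"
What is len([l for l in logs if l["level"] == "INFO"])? 2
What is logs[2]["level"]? "WARNING"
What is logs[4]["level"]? "INFO"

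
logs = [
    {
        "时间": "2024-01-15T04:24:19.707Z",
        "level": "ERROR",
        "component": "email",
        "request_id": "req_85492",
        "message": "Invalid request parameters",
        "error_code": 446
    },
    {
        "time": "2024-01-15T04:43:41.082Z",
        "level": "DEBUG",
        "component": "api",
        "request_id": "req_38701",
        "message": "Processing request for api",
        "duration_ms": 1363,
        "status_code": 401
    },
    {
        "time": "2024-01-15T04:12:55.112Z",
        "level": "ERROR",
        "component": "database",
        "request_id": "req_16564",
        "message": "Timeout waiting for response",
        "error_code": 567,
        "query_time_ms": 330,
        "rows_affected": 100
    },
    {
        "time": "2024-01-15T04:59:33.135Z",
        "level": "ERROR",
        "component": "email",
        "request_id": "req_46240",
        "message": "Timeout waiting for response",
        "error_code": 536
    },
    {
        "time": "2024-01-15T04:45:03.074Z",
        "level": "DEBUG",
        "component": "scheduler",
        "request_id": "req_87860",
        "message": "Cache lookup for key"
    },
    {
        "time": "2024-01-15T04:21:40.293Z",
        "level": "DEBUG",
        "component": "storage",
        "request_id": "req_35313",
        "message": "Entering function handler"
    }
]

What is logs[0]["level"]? "ERROR"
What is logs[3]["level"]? "ERROR"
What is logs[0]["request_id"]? "req_85492"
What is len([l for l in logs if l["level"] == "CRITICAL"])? 0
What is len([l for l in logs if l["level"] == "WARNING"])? 0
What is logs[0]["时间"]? "2024-01-15T04:24:19.707Z"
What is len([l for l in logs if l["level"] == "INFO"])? 0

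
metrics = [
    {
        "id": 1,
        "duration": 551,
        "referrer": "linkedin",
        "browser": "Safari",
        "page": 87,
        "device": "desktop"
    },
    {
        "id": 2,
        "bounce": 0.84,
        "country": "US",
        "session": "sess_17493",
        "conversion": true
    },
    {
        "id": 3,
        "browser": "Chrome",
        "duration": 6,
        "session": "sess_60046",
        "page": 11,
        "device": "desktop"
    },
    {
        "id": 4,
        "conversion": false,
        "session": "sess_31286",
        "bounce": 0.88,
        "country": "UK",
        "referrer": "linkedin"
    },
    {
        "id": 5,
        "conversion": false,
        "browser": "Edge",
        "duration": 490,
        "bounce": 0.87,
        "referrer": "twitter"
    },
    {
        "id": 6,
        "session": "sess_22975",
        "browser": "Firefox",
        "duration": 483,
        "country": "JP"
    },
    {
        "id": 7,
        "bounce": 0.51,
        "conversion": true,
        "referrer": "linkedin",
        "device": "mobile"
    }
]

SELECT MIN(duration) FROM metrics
6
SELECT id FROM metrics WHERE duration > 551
[]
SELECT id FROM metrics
[1, 2, 3, 4, 5, 6, 7]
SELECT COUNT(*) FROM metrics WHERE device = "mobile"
1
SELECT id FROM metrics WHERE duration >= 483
[1, 5, 6]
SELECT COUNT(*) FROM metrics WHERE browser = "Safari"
1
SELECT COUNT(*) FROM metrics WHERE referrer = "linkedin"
3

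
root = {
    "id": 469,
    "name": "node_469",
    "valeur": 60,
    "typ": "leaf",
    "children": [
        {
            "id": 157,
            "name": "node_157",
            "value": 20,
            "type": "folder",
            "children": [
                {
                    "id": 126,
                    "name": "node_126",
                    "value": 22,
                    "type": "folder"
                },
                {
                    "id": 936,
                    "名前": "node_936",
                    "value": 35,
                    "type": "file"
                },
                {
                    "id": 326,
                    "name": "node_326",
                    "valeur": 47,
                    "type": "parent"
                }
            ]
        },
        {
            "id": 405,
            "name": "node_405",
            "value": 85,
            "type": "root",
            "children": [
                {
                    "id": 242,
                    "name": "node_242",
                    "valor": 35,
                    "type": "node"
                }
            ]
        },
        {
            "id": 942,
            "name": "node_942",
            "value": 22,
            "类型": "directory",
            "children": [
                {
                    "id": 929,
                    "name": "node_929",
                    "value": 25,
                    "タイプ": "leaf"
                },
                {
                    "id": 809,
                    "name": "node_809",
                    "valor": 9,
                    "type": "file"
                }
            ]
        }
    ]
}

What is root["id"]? 469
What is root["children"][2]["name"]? "node_942"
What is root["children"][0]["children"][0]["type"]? "folder"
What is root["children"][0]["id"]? 157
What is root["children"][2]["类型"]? "directory"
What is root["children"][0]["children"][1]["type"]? "file"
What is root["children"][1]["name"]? "node_405"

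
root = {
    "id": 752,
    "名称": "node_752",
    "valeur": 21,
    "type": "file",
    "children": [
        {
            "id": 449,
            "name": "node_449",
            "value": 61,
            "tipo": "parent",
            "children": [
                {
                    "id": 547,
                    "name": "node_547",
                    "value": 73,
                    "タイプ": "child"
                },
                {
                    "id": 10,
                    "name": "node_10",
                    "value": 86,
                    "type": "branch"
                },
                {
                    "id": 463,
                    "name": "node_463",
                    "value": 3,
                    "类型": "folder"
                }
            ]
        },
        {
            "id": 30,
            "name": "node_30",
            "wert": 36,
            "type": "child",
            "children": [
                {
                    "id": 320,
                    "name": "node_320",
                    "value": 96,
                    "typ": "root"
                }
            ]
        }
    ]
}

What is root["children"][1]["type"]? "child"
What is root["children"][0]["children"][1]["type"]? "branch"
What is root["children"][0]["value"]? 61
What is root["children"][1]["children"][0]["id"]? 320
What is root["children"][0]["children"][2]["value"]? 3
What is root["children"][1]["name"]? "node_30"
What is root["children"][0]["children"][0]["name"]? "node_547"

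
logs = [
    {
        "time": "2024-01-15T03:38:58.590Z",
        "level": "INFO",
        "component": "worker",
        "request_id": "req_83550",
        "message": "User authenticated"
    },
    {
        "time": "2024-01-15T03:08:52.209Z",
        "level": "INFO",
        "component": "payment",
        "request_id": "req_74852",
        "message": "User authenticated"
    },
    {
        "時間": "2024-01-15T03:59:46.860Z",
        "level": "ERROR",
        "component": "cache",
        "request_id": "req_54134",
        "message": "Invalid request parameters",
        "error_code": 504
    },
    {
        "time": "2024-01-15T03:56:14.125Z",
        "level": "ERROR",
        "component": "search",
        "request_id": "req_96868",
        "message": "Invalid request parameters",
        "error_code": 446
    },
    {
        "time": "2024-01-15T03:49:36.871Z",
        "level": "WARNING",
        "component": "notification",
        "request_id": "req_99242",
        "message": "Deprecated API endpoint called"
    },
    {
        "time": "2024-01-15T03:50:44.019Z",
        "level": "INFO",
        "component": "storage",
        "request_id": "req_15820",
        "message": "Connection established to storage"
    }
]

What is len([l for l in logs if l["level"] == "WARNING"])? 1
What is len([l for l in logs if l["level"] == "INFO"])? 3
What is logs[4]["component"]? "notification"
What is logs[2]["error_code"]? 504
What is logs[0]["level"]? "INFO"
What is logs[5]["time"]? "2024-01-15T03:50:44.019Z"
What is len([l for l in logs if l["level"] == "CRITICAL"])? 0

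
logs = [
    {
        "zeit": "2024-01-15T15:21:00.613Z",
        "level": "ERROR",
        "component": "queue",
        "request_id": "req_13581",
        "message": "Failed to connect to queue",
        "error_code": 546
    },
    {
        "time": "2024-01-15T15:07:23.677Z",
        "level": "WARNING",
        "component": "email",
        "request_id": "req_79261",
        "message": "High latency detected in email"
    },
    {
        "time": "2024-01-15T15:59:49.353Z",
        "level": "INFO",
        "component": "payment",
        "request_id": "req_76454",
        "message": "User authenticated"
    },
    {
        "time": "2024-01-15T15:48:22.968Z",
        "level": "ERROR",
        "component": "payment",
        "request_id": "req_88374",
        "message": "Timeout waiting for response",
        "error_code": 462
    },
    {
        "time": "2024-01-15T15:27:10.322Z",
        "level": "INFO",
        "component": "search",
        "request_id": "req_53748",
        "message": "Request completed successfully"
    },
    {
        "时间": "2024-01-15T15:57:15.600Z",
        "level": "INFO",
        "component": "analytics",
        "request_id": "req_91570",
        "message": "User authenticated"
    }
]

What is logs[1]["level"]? "WARNING"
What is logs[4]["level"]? "INFO"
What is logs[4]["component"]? "search"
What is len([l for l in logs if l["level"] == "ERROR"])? 2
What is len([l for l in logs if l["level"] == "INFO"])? 3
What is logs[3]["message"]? "Timeout waiting for response"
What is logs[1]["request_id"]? "req_79261"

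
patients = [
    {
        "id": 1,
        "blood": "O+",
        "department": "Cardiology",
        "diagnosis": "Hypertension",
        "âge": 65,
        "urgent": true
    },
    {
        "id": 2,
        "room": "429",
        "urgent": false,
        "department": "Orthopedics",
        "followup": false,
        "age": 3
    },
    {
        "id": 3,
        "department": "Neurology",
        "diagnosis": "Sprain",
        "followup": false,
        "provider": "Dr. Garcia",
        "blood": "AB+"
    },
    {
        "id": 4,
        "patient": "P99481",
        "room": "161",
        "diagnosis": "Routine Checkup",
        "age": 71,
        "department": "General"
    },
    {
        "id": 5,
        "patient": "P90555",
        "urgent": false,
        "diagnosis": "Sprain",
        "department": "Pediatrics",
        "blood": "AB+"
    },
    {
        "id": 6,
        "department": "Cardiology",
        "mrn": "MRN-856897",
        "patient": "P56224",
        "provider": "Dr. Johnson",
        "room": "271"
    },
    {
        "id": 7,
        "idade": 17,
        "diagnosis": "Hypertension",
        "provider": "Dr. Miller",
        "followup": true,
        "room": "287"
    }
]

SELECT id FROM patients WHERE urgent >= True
[1]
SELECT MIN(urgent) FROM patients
False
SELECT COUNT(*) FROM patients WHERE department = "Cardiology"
2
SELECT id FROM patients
[1, 2, 3, 4, 5, 6, 7]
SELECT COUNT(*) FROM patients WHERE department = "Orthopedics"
1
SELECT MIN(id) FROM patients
1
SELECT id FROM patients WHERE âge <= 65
[1]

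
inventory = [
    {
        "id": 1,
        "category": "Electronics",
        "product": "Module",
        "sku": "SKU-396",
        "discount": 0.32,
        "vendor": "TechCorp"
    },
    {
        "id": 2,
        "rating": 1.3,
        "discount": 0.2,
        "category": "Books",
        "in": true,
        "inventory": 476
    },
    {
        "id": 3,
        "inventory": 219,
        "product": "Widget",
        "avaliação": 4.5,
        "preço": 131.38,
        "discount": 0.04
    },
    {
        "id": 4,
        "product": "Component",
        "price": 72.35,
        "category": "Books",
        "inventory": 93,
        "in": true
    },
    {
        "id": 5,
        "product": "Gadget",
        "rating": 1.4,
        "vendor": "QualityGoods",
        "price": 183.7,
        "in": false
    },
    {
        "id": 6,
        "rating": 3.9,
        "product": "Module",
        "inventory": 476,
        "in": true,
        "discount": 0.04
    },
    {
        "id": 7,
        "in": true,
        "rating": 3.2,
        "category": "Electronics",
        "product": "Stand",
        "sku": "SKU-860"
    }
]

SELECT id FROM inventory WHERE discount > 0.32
[]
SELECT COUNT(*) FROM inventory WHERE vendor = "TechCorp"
1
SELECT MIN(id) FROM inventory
1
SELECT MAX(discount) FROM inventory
0.32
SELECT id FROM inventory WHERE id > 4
[5, 6, 7]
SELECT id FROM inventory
[1, 2, 3, 4, 5, 6, 7]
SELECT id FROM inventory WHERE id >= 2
[2, 3, 4, 5, 6, 7]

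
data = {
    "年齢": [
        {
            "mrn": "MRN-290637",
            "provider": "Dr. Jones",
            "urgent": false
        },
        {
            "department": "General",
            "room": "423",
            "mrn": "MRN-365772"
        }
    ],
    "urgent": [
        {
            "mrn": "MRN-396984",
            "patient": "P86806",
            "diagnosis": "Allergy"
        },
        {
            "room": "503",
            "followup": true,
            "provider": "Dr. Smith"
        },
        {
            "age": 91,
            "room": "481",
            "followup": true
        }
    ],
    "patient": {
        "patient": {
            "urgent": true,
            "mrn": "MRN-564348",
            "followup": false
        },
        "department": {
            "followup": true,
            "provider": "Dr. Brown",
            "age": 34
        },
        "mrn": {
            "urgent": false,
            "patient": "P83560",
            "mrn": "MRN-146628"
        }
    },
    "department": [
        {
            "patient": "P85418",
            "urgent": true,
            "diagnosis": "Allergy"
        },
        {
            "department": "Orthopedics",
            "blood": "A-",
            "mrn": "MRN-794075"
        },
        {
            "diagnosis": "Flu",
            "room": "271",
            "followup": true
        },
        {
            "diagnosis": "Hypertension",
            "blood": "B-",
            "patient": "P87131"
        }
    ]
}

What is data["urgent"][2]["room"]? "481"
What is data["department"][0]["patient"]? "P85418"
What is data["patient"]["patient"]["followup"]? False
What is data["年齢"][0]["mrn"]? "MRN-290637"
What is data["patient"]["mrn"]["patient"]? "P83560"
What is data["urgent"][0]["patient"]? "P86806"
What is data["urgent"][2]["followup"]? True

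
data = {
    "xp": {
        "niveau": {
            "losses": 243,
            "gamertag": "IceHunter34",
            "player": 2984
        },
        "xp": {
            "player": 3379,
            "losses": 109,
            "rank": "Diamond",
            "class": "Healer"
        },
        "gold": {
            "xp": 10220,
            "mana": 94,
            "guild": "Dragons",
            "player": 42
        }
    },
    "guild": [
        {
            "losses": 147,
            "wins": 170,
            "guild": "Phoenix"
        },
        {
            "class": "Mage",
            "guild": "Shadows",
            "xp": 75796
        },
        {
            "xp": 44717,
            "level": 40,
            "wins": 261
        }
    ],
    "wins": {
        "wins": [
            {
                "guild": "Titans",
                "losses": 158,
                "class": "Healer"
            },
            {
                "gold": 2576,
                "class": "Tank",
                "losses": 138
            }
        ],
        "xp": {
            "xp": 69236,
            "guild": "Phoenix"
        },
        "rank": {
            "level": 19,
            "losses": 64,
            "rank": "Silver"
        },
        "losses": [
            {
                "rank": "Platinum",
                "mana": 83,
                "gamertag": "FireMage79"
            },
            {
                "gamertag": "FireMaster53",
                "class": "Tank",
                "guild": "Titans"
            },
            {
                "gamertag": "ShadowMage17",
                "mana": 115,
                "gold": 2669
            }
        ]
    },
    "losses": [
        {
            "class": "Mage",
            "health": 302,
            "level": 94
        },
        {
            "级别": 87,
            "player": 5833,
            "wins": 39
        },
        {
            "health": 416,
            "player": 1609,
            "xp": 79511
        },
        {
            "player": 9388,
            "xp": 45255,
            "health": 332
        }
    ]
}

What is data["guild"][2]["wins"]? 261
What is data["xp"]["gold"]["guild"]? "Dragons"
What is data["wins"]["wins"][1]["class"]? "Tank"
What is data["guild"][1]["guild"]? "Shadows"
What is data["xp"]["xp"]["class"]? "Healer"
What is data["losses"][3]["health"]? 332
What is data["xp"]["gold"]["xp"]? 10220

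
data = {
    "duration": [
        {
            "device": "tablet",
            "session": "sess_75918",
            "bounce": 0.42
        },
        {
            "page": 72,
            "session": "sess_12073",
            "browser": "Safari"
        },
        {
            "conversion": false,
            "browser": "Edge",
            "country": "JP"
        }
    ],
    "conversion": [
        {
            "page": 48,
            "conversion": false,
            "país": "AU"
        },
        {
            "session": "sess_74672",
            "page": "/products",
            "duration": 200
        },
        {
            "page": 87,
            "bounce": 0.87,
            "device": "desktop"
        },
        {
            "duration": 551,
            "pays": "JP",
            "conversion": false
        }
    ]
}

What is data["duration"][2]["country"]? "JP"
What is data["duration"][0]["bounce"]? 0.42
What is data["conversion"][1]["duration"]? 200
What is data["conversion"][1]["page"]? "/products"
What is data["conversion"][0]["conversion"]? False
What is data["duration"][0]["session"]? "sess_75918"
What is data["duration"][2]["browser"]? "Edge"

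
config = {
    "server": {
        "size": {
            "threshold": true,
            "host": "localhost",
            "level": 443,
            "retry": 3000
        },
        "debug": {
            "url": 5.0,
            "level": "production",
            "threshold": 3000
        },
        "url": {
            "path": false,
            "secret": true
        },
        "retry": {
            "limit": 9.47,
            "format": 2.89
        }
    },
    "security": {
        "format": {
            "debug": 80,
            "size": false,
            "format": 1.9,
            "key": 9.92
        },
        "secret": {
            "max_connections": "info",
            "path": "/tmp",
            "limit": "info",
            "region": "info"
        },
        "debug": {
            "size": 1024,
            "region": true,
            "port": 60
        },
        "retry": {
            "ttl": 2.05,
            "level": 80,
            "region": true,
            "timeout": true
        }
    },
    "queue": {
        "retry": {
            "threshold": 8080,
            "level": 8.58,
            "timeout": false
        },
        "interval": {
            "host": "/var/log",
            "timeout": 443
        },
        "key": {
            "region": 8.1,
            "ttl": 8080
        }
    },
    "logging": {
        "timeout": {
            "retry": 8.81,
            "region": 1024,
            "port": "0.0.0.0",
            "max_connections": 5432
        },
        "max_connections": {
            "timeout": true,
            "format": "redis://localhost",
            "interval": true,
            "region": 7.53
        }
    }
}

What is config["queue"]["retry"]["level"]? 8.58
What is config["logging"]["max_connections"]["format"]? "redis://localhost"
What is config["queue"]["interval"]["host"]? "/var/log"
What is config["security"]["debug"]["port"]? 60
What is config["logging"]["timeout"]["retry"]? 8.81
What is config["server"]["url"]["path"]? False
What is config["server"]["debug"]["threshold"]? 3000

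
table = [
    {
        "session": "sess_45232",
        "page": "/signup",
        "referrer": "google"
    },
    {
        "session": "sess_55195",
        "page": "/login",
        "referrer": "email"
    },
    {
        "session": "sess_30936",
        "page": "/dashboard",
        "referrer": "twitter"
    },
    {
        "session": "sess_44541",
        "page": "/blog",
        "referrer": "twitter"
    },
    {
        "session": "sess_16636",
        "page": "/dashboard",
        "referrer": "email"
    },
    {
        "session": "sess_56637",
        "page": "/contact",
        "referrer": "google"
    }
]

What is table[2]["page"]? "/dashboard"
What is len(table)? 6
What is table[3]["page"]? "/blog"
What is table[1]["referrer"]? "email"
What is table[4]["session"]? "sess_16636"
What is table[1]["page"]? "/login"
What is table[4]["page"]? "/dashboard"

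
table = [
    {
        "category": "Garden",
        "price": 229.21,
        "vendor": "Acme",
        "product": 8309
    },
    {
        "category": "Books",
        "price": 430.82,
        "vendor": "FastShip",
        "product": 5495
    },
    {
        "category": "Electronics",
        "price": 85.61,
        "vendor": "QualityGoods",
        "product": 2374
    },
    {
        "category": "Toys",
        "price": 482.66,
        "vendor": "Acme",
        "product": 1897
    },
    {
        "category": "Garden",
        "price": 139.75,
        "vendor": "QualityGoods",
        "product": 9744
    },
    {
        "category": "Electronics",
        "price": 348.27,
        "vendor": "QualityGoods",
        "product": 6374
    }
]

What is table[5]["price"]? 348.27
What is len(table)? 6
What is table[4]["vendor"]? "QualityGoods"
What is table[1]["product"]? 5495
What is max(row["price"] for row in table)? 482.66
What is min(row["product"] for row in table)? 1897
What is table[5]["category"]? "Electronics"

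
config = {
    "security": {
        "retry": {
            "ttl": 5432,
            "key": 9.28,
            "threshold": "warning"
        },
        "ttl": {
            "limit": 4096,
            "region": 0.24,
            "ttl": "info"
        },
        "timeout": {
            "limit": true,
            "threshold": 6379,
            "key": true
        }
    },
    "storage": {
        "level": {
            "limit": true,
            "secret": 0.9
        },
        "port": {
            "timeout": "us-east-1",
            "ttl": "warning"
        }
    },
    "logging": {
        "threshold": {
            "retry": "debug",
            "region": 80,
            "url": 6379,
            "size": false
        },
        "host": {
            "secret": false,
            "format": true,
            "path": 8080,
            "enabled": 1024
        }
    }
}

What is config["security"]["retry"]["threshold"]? "warning"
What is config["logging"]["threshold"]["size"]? False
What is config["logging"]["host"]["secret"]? False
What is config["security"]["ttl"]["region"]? 0.24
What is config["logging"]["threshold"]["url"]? 6379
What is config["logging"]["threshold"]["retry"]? "debug"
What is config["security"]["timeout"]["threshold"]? 6379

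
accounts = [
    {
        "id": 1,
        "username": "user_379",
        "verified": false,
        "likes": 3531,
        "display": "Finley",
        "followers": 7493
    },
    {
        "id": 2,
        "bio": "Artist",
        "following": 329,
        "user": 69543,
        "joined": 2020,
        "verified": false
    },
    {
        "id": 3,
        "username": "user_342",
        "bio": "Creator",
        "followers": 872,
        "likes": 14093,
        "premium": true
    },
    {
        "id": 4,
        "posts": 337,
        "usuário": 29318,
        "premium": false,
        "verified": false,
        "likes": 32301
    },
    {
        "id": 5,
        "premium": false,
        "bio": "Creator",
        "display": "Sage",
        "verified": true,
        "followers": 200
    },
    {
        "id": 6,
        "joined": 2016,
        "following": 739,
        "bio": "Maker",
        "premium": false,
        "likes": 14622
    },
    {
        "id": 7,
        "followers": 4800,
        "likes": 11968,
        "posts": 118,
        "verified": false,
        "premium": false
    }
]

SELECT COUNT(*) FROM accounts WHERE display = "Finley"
1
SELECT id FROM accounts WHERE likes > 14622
[4]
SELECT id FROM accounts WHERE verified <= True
[1, 2, 4, 5, 7]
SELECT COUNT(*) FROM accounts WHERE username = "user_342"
1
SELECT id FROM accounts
[1, 2, 3, 4, 5, 6, 7]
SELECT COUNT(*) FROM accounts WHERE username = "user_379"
1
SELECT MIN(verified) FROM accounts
False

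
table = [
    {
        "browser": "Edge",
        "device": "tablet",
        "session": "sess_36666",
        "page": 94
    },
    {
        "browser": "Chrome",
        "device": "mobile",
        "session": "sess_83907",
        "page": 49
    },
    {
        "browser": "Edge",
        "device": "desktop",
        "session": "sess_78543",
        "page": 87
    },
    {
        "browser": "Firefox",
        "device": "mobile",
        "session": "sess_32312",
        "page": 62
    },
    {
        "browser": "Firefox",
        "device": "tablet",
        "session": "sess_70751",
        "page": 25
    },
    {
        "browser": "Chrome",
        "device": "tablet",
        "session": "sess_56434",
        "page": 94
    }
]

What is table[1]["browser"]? "Chrome"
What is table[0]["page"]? 94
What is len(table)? 6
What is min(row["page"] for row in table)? 25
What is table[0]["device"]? "tablet"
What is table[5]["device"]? "tablet"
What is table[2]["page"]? 87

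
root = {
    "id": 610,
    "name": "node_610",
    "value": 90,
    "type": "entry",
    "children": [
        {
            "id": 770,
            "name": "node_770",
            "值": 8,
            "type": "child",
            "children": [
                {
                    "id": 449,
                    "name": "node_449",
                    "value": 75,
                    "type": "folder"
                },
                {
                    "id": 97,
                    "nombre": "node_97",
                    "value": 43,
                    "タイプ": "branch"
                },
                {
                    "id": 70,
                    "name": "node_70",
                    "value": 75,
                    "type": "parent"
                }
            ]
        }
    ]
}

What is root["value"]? 90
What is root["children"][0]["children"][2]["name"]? "node_70"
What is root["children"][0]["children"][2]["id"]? 70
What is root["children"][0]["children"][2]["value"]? 75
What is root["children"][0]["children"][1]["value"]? 43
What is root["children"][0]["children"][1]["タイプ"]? "branch"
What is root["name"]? "node_610"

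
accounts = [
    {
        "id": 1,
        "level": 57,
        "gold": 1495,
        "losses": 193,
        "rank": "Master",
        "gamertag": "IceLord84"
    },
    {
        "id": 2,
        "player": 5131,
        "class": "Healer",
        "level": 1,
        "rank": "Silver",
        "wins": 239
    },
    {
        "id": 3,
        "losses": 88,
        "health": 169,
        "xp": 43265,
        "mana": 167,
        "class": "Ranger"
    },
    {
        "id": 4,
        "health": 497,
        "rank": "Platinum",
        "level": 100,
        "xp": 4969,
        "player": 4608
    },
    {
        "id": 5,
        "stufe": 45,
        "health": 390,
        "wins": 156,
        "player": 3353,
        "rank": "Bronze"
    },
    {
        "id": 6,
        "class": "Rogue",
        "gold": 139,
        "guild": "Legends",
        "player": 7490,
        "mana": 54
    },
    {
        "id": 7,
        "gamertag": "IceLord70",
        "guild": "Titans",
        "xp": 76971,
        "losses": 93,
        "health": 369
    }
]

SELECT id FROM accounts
[1, 2, 3, 4, 5, 6, 7]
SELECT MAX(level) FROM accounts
100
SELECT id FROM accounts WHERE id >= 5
[5, 6, 7]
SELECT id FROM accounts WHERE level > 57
[4]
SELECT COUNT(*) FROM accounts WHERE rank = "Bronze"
1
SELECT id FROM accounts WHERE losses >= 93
[1, 7]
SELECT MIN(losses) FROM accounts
88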